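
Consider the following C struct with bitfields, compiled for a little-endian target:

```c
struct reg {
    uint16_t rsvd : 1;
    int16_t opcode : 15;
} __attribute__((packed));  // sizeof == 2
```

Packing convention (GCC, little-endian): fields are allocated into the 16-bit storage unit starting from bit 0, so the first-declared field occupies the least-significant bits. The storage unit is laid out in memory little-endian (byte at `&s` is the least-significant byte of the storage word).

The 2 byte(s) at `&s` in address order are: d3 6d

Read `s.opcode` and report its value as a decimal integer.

[0]=0xd3 [1]=0x6d (little-endian) → word 0x6dd3
rsvd [0+:1] = (word>>0) & 0x1 = 1
opcode [1+:15] = (word>>1) & 0x7fff = 14057  ←
opcode signed 15b, MSB=0: value = 14057

14057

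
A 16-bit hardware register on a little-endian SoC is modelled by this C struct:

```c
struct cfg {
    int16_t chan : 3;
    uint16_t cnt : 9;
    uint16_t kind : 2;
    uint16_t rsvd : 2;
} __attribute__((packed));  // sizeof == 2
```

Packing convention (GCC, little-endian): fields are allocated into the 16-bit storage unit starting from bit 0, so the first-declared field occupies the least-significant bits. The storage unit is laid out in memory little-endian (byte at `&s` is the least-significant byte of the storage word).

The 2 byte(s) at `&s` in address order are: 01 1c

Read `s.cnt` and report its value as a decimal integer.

384

[0]=0x01 [1]=0x1c (little-endian) → word 0x1c01
chan:3 @ bit 0 → (0x1c01>>0)&0x7 = 0x1
cnt:9 @ bit 3 → (0x1c01>>3)&0x1ff = 0x180  ←
kind:2 @ bit 12 → (0x1c01>>12)&0x3 = 0x1
rsvd:2 @ bit 14 → (0x1c01>>14)&0x3 = 0x0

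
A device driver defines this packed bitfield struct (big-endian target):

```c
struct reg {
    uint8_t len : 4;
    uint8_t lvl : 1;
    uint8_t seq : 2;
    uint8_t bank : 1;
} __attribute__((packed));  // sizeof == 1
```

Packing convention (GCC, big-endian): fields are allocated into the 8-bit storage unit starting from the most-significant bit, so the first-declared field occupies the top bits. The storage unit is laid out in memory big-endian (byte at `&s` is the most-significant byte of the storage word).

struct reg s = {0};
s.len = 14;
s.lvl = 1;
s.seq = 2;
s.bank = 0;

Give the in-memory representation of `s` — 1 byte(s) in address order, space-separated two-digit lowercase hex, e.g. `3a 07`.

len (4b) val=14 bits=0xe at bit 4: 0xe0
lvl (1b) val=1 bits=0x1 at bit 3: 0xe8
seq (2b) val=2 bits=0x2 at bit 1: 0xec
bank (1b) val=0 bits=0x0 at bit 0: 0xec
word = 0xec → big-endian bytes:
  [0]=0xec

ec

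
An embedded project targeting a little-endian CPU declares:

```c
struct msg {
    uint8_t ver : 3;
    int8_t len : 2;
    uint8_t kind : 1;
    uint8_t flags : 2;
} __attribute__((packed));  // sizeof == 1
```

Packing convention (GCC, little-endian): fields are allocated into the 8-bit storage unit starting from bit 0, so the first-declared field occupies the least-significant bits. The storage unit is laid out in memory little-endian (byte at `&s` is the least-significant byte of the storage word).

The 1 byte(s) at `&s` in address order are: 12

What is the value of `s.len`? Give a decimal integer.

-2

[0]=0x12 (little-endian) → word 0x12
ver:3 @ bit 0 → (0x12>>0)&0x7 = 0x2
len:2 @ bit 3 → (0x12>>3)&0x3 = 0x2  ←
kind:1 @ bit 5 → (0x12>>5)&0x1 = 0x0
flags:2 @ bit 6 → (0x12>>6)&0x3 = 0x0
len signed 2b, MSB=1: 2 - 4 = -2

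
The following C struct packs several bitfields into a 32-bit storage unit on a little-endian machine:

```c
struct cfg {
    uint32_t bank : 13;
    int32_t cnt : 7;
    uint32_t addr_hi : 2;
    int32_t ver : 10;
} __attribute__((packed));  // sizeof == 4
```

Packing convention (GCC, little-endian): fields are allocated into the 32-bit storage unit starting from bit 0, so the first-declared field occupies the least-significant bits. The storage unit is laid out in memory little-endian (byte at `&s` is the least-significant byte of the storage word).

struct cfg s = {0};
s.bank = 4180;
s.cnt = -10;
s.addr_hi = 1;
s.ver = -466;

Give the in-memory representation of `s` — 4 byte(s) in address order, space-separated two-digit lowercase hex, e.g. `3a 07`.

[0+:13] bank=4180 & 0x1fff = 0x1054; word=0x00001054
[13+:7] cnt=-10 & 0x7f = 0x76; word=0x000ed054
[20+:2] addr_hi=1 & 0x3 = 0x1; word=0x001ed054
[22+:10] ver=-466 & 0x3ff = 0x22e; word=0x8b9ed054
word = 0x8b9ed054 → little-endian bytes:
  [0]=0x54  [1]=0xd0  [2]=0x9e  [3]=0x8b

54 d0 9e 8b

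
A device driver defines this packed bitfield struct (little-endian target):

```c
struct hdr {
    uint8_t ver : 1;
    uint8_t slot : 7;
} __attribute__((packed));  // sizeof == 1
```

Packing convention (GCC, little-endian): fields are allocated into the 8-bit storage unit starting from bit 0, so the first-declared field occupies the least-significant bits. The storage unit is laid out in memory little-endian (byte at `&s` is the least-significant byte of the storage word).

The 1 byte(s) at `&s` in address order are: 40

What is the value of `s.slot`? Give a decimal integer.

32

[0]=0x40 (little-endian) → word 0x40
ver:1 @ bit 0 → (0x40>>0)&0x1 = 0x0
slot:7 @ bit 1 → (0x40>>1)&0x7f = 0x20  ←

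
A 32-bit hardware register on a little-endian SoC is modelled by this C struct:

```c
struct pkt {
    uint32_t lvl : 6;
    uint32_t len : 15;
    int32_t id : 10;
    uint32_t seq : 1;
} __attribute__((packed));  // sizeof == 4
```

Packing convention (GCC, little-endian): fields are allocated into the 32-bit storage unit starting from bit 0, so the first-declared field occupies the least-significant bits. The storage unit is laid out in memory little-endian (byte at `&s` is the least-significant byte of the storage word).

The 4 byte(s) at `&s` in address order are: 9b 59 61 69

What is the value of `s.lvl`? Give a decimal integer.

[0]=0x9b [1]=0x59 [2]=0x61 [3]=0x69 (little-endian) → word 0x6961599b
lvl [0+:6] = (word>>0) & 0x3f = 27  ←
len [6+:15] = (word>>6) & 0x7fff = 1382
id [21+:10] = (word>>21) & 0x3ff = 843
seq [31+:1] = (word>>31) & 0x1 = 0

27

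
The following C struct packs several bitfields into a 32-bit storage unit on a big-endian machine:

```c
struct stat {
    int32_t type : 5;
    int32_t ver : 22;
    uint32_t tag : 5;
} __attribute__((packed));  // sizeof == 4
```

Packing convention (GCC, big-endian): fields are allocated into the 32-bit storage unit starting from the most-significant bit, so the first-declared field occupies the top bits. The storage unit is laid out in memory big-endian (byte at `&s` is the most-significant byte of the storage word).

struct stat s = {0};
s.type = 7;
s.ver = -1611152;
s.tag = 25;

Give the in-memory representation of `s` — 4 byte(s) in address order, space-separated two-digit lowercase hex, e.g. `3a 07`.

[27+:5] type=7 & 0x1f = 0x7; word=0x38000000
[5+:22] ver=-1611152 & 0x3fffff = 0x276a70; word=0x3ced4e00
[0+:5] tag=25 & 0x1f = 0x19; word=0x3ced4e19
word = 0x3ced4e19 → big-endian bytes:
  [0]=0x3c  [1]=0xed  [2]=0x4e  [3]=0x19

3c ed 4e 19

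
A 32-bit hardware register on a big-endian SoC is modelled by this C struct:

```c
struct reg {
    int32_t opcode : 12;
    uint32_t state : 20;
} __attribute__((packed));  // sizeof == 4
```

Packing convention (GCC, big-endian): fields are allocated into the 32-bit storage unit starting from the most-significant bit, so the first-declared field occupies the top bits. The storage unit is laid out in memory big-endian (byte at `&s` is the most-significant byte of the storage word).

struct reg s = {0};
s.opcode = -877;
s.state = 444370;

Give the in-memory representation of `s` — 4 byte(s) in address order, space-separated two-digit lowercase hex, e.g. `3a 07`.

opcode (12b) val=-877 bits=0xc93 at bit 20: 0xc9300000
state (20b) val=444370 bits=0x6c7d2 at bit 0: 0xc936c7d2
word = 0xc936c7d2 → big-endian bytes:
  [0]=0xc9  [1]=0x36  [2]=0xc7  [3]=0xd2

c9 36 c7 d2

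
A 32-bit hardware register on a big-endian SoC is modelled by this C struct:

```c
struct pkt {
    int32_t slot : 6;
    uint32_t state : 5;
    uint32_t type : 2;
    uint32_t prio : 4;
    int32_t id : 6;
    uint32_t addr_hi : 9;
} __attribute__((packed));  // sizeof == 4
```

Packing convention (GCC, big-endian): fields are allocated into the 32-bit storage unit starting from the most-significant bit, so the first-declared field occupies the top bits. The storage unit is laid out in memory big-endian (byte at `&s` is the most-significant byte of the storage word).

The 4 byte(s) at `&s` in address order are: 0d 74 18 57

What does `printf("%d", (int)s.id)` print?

12

[0]=0x0d [1]=0x74 [2]=0x18 [3]=0x57 (big-endian) → word 0x0d741857
slot [26+:6] = (word>>26) & 0x3f = 3
state [21+:5] = (word>>21) & 0x1f = 11
type [19+:2] = (word>>19) & 0x3 = 2
prio [15+:4] = (word>>15) & 0xf = 8
id [9+:6] = (word>>9) & 0x3f = 12  ←
addr_hi [0+:9] = (word>>0) & 0x1ff = 87
id signed 6b, MSB=0: value = 12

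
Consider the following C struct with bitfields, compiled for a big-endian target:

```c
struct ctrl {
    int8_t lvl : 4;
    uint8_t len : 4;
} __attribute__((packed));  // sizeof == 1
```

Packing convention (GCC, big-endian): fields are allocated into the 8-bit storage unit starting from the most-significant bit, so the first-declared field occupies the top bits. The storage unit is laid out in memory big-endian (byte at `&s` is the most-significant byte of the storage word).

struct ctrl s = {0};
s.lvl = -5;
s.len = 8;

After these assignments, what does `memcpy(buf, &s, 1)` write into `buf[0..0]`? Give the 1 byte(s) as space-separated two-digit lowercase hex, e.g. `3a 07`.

lvl (4b) val=-5 bits=0xb at bit 4: 0xb0
len (4b) val=8 bits=0x8 at bit 0: 0xb8
word = 0xb8 → big-endian bytes:
  [0]=0xb8

b8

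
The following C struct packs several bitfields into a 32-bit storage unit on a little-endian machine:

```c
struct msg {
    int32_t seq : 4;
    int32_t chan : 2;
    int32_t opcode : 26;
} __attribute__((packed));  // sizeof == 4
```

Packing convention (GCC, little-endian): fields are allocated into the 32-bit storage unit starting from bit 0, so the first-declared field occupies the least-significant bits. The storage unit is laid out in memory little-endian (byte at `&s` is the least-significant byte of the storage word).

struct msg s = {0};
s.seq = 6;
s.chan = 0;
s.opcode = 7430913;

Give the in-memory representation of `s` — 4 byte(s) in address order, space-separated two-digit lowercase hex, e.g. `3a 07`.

seq (4b) val=6 bits=0x6 at bit 0: 0x00000006
chan (2b) val=0 bits=0x0 at bit 4: 0x00000006
opcode (26b) val=7430913 bits=0x716301 at bit 6: 0x1c58c046
word = 0x1c58c046 → little-endian bytes:
  [0]=0x46  [1]=0xc0  [2]=0x58  [3]=0x1c

46 c0 58 1c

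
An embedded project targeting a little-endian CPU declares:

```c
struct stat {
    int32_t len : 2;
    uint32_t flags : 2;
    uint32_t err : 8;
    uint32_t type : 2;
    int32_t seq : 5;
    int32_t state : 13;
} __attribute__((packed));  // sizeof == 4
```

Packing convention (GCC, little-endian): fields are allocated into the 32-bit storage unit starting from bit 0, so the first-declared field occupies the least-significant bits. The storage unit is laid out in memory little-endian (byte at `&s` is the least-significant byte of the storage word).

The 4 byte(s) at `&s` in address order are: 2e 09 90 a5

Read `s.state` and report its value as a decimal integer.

-2894

[0]=0x2e [1]=0x09 [2]=0x90 [3]=0xa5 (little-endian) → word 0xa590092e
len [0+:2] = (word>>0) & 0x3 = 2
flags [2+:2] = (word>>2) & 0x3 = 3
err [4+:8] = (word>>4) & 0xff = 146
type [12+:2] = (word>>12) & 0x3 = 0
seq [14+:5] = (word>>14) & 0x1f = 0
state [19+:13] = (word>>19) & 0x1fff = 5298  ←
state signed 13b, MSB=1: 5298 - 8192 = -2894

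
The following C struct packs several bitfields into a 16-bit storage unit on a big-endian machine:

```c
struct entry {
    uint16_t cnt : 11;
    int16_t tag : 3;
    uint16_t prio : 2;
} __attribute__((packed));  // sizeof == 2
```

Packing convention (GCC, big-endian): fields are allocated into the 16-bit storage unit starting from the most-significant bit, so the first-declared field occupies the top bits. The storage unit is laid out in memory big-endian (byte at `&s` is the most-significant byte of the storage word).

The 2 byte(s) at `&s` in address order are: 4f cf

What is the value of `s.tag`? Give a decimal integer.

[0]=0x4f [1]=0xcf (big-endian) → word 0x4fcf
cnt:11 @ bit 5 → (0x4fcf>>5)&0x7ff = 0x27e
tag:3 @ bit 2 → (0x4fcf>>2)&0x7 = 0x3  ←
prio:2 @ bit 0 → (0x4fcf>>0)&0x3 = 0x3
tag signed 3b, MSB=0: value = 3

3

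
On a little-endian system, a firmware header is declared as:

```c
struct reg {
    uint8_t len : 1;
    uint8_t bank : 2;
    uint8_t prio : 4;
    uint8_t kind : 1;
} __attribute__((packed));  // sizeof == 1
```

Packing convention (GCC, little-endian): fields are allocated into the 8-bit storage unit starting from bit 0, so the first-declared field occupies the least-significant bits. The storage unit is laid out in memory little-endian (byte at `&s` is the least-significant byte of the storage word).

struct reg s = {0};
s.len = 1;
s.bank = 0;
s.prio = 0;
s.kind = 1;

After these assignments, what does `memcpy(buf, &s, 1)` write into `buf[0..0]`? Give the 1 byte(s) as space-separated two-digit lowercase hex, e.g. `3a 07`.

81

len:1 = 1 → 0x1 << 0 → word 0x01
bank:2 = 0 → 0x0 << 1 → word 0x01
prio:4 = 0 → 0x0 << 3 → word 0x01
kind:1 = 1 → 0x1 << 7 → word 0x81
word = 0x81 → little-endian bytes:
  [0]=0x81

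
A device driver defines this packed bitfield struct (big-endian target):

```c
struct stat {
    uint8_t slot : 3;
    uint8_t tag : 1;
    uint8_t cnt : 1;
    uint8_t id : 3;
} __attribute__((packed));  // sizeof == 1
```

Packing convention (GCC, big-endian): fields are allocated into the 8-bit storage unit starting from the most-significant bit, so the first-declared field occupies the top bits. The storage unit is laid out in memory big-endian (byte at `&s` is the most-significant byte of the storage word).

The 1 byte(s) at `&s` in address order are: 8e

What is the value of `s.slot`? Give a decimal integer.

[0]=0x8e (big-endian) → word 0x8e
slot:3 @ bit 5 → (0x8e>>5)&0x7 = 0x4  ←
tag:1 @ bit 4 → (0x8e>>4)&0x1 = 0x0
cnt:1 @ bit 3 → (0x8e>>3)&0x1 = 0x1
id:3 @ bit 0 → (0x8e>>0)&0x7 = 0x6

4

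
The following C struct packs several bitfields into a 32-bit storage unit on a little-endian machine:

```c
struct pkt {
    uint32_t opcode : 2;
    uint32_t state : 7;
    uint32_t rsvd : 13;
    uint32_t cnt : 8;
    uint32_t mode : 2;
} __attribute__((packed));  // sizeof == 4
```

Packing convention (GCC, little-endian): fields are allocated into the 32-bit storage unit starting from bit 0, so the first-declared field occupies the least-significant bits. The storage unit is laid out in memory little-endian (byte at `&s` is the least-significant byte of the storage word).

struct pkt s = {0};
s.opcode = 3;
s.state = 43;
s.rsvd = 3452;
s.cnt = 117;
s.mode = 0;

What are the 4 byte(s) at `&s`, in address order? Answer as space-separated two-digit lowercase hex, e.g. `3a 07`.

[0+:2] opcode=3 & 0x3 = 0x3; word=0x00000003
[2+:7] state=43 & 0x7f = 0x2b; word=0x000000af
[9+:13] rsvd=3452 & 0x1fff = 0xd7c; word=0x001af8af
[22+:8] cnt=117 & 0xff = 0x75; word=0x1d5af8af
[30+:2] mode=0 & 0x3 = 0x0; word=0x1d5af8af
word = 0x1d5af8af → little-endian bytes:
  [0]=0xaf  [1]=0xf8  [2]=0x5a  [3]=0x1d

af f8 5a 1d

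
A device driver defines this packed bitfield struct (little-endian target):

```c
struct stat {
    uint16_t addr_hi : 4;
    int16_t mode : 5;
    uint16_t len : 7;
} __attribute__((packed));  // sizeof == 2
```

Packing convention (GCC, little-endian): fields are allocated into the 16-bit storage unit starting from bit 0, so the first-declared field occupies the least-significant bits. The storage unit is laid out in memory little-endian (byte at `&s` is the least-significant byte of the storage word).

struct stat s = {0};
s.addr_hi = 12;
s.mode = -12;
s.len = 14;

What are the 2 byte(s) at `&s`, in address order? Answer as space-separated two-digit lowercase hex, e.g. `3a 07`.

addr_hi:4 = 12 → 0xc << 0 → word 0x000c
mode:5 = -12 → 0x14 << 4 → word 0x014c
len:7 = 14 → 0xe << 9 → word 0x1d4c
word = 0x1d4c → little-endian bytes:
  [0]=0x4c  [1]=0x1d

4c 1d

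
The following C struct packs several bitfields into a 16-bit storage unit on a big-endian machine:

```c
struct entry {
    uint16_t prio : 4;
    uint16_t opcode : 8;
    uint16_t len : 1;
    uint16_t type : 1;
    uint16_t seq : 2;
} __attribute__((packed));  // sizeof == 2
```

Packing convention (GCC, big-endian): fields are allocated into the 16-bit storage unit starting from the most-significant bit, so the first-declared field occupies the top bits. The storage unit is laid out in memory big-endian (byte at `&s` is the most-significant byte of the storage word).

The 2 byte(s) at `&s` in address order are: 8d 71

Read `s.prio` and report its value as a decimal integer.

8

[0]=0x8d [1]=0x71 (big-endian) → word 0x8d71
prio [12+:4] = (word>>12) & 0xf = 8  ←
opcode [4+:8] = (word>>4) & 0xff = 215
len [3+:1] = (word>>3) & 0x1 = 0
type [2+:1] = (word>>2) & 0x1 = 0
seq [0+:2] = (word>>0) & 0x3 = 1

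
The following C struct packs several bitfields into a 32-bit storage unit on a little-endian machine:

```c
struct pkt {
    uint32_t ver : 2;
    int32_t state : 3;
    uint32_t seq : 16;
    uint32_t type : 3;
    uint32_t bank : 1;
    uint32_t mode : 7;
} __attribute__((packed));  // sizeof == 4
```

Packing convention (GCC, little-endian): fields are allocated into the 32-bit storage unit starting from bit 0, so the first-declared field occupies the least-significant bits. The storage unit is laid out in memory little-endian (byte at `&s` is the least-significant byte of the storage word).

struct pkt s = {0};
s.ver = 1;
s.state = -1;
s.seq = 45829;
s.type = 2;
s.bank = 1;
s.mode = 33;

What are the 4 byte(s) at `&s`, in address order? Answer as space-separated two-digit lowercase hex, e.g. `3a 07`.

bd 60 56 43

ver (2b) val=1 bits=0x1 at bit 0: 0x00000001
state (3b) val=-1 bits=0x7 at bit 2: 0x0000001d
seq (16b) val=45829 bits=0xb305 at bit 5: 0x001660bd
type (3b) val=2 bits=0x2 at bit 21: 0x005660bd
bank (1b) val=1 bits=0x1 at bit 24: 0x015660bd
mode (7b) val=33 bits=0x21 at bit 25: 0x435660bd
word = 0x435660bd → little-endian bytes:
  [0]=0xbd  [1]=0x60  [2]=0x56  [3]=0x43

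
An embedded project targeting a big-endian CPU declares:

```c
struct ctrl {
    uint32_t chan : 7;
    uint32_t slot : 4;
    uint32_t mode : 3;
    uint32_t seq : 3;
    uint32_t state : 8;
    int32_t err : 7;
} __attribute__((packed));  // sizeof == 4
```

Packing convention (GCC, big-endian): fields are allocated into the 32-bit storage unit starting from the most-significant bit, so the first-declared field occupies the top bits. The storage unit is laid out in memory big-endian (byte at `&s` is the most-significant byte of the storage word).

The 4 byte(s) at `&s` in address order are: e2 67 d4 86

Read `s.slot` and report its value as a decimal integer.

3

[0]=0xe2 [1]=0x67 [2]=0xd4 [3]=0x86 (big-endian) → word 0xe267d486
chan:7 @ bit 25 → (0xe267d486>>25)&0x7f = 0x71
slot:4 @ bit 21 → (0xe267d486>>21)&0xf = 0x3  ←
mode:3 @ bit 18 → (0xe267d486>>18)&0x7 = 0x1
seq:3 @ bit 15 → (0xe267d486>>15)&0x7 = 0x7
state:8 @ bit 7 → (0xe267d486>>7)&0xff = 0xa9
err:7 @ bit 0 → (0xe267d486>>0)&0x7f = 0x6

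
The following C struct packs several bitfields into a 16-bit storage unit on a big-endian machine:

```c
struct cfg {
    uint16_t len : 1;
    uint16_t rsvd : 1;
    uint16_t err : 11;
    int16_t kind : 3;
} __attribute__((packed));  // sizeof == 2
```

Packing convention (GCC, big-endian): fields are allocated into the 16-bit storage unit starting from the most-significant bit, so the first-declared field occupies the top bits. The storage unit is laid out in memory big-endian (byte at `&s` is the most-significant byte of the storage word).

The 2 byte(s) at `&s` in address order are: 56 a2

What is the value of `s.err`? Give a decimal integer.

724

[0]=0x56 [1]=0xa2 (big-endian) → word 0x56a2
len [15+:1] = (word>>15) & 0x1 = 0
rsvd [14+:1] = (word>>14) & 0x1 = 1
err [3+:11] = (word>>3) & 0x7ff = 724  ←
kind [0+:3] = (word>>0) & 0x7 = 2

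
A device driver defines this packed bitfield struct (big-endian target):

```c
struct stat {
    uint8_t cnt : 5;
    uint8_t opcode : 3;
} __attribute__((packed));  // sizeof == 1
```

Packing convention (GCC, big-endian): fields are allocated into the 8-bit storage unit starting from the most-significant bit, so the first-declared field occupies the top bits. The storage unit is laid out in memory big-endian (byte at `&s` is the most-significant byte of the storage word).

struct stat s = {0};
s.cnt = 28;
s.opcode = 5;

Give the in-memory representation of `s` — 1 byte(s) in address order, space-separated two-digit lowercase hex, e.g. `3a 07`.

e5

cnt (5b) val=28 bits=0x1c at bit 3: 0xe0
opcode (3b) val=5 bits=0x5 at bit 0: 0xe5
word = 0xe5 → big-endian bytes:
  [0]=0xe5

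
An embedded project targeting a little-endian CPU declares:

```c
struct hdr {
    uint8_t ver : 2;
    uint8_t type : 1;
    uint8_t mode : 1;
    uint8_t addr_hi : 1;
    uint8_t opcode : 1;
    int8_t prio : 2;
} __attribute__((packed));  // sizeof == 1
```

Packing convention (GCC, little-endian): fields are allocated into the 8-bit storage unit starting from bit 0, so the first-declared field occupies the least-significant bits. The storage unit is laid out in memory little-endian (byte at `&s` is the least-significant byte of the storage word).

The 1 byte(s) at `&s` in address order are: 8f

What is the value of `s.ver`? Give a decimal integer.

3

[0]=0x8f (little-endian) → word 0x8f
ver:2 @ bit 0 → (0x8f>>0)&0x3 = 0x3  ←
type:1 @ bit 2 → (0x8f>>2)&0x1 = 0x1
mode:1 @ bit 3 → (0x8f>>3)&0x1 = 0x1
addr_hi:1 @ bit 4 → (0x8f>>4)&0x1 = 0x0
opcode:1 @ bit 5 → (0x8f>>5)&0x1 = 0x0
prio:2 @ bit 6 → (0x8f>>6)&0x3 = 0x2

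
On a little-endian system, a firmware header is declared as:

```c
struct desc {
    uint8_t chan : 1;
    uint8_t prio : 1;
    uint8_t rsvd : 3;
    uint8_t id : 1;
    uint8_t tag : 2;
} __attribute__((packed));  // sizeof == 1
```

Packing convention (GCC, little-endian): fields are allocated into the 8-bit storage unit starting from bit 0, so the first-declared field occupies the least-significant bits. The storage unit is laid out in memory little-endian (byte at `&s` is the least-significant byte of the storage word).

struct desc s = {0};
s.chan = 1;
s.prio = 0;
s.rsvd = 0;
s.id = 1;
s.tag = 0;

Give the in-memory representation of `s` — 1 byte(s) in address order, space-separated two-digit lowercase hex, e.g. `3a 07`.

chan:1 = 1 → 0x1 << 0 → word 0x01
prio:1 = 0 → 0x0 << 1 → word 0x01
rsvd:3 = 0 → 0x0 << 2 → word 0x01
id:1 = 1 → 0x1 << 5 → word 0x21
tag:2 = 0 → 0x0 << 6 → word 0x21
word = 0x21 → little-endian bytes:
  [0]=0x21

21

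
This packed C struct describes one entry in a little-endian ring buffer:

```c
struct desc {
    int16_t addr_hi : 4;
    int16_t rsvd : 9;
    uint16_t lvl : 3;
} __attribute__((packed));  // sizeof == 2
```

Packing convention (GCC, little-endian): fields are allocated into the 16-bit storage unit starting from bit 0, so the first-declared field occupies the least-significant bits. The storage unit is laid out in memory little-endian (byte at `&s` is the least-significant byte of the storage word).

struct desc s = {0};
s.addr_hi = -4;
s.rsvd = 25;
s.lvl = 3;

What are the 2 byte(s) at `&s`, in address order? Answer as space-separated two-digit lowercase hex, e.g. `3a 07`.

9c 61

addr_hi (4b) val=-4 bits=0xc at bit 0: 0x000c
rsvd (9b) val=25 bits=0x19 at bit 4: 0x019c
lvl (3b) val=3 bits=0x3 at bit 13: 0x619c
word = 0x619c → little-endian bytes:
  [0]=0x9c  [1]=0x61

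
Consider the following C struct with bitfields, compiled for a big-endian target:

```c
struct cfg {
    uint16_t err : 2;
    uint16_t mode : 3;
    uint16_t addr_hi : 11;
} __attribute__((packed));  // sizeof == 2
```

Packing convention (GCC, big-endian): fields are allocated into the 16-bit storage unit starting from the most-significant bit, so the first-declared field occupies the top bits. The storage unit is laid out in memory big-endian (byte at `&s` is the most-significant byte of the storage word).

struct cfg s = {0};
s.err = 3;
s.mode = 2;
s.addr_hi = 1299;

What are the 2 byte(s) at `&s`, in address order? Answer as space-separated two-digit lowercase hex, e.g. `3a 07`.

err:2 = 3 → 0x3 << 14 → word 0xc000
mode:3 = 2 → 0x2 << 11 → word 0xd000
addr_hi:11 = 1299 → 0x513 << 0 → word 0xd513
word = 0xd513 → big-endian bytes:
  [0]=0xd5  [1]=0x13

d5 13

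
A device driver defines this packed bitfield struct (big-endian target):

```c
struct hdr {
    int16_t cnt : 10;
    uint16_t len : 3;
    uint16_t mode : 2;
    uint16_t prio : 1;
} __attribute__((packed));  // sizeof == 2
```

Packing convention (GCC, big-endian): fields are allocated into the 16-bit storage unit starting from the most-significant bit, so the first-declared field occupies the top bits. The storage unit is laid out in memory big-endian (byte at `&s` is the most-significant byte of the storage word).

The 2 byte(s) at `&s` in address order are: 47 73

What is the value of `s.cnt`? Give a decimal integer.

285

[0]=0x47 [1]=0x73 (big-endian) → word 0x4773
cnt:10 @ bit 6 → (0x4773>>6)&0x3ff = 0x11d  ←
len:3 @ bit 3 → (0x4773>>3)&0x7 = 0x6
mode:2 @ bit 1 → (0x4773>>1)&0x3 = 0x1
prio:1 @ bit 0 → (0x4773>>0)&0x1 = 0x1
cnt signed 10b, MSB=0: value = 285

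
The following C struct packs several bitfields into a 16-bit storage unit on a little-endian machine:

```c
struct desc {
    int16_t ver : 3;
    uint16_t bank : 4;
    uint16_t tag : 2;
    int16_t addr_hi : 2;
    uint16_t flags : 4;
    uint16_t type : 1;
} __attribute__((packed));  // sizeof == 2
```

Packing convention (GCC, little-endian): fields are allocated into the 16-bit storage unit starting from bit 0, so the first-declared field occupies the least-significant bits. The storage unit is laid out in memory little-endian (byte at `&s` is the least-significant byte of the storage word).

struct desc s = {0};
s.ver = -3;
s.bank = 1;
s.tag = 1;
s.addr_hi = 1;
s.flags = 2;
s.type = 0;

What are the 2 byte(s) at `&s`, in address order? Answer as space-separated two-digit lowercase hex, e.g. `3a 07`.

ver (3b) val=-3 bits=0x5 at bit 0: 0x0005
bank (4b) val=1 bits=0x1 at bit 3: 0x000d
tag (2b) val=1 bits=0x1 at bit 7: 0x008d
addr_hi (2b) val=1 bits=0x1 at bit 9: 0x028d
flags (4b) val=2 bits=0x2 at bit 11: 0x128d
type (1b) val=0 bits=0x0 at bit 15: 0x128d
word = 0x128d → little-endian bytes:
  [0]=0x8d  [1]=0x12

8d 12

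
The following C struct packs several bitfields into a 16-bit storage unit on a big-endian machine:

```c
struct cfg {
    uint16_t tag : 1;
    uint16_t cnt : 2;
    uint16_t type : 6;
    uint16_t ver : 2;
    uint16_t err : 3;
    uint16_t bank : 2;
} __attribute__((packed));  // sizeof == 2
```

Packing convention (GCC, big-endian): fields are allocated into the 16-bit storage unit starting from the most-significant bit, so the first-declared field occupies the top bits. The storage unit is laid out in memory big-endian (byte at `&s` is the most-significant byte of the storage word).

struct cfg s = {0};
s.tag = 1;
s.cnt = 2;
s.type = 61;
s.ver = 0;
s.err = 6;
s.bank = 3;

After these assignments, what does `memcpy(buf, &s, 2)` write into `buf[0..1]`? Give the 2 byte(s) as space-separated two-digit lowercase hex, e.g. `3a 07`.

de 9b

tag (1b) val=1 bits=0x1 at bit 15: 0x8000
cnt (2b) val=2 bits=0x2 at bit 13: 0xc000
type (6b) val=61 bits=0x3d at bit 7: 0xde80
ver (2b) val=0 bits=0x0 at bit 5: 0xde80
err (3b) val=6 bits=0x6 at bit 2: 0xde98
bank (2b) val=3 bits=0x3 at bit 0: 0xde9b
word = 0xde9b → big-endian bytes:
  [0]=0xde  [1]=0x9b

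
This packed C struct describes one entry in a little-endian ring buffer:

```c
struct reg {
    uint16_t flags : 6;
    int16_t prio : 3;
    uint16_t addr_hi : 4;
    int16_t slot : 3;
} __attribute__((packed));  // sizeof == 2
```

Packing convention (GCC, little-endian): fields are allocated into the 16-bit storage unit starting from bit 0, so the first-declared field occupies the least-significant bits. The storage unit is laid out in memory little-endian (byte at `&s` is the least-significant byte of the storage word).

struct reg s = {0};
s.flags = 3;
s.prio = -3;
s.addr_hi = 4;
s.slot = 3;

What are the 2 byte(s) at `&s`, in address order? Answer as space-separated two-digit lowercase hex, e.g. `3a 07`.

43 69

[0+:6] flags=3 & 0x3f = 0x3; word=0x0003
[6+:3] prio=-3 & 0x7 = 0x5; word=0x0143
[9+:4] addr_hi=4 & 0xf = 0x4; word=0x0943
[13+:3] slot=3 & 0x7 = 0x3; word=0x6943
word = 0x6943 → little-endian bytes:
  [0]=0x43  [1]=0x69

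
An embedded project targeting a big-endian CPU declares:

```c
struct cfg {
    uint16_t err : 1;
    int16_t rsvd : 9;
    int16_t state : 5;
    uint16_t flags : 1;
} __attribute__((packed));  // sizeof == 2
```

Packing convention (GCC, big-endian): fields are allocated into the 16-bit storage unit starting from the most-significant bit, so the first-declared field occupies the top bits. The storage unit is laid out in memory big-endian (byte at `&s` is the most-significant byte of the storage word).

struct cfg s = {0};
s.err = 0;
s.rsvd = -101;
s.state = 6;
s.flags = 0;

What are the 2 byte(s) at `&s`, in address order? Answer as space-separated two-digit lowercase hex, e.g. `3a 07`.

66 cc

[15+:1] err=0 & 0x1 = 0x0; word=0x0000
[6+:9] rsvd=-101 & 0x1ff = 0x19b; word=0x66c0
[1+:5] state=6 & 0x1f = 0x6; word=0x66cc
[0+:1] flags=0 & 0x1 = 0x0; word=0x66cc
word = 0x66cc → big-endian bytes:
  [0]=0x66  [1]=0xcc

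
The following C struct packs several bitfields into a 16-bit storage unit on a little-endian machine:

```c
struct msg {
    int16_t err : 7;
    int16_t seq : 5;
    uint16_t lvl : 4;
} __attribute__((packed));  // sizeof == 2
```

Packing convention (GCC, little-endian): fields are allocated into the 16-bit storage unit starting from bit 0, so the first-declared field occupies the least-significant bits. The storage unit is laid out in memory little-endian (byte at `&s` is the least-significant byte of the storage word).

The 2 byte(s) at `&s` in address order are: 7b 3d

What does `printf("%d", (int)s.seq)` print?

[0]=0x7b [1]=0x3d (little-endian) → word 0x3d7b
err:7 @ bit 0 → (0x3d7b>>0)&0x7f = 0x7b
seq:5 @ bit 7 → (0x3d7b>>7)&0x1f = 0x1a  ←
lvl:4 @ bit 12 → (0x3d7b>>12)&0xf = 0x3
seq signed 5b, MSB=1: 26 - 32 = -6

-6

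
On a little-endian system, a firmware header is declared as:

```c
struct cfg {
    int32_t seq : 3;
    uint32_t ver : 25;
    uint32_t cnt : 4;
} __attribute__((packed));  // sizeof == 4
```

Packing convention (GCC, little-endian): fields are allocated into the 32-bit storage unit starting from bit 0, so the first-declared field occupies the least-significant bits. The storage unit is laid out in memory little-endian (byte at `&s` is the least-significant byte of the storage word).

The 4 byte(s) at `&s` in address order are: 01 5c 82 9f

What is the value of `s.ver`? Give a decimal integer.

32525184

[0]=0x01 [1]=0x5c [2]=0x82 [3]=0x9f (little-endian) → word 0x9f825c01
seq:3 @ bit 0 → (0x9f825c01>>0)&0x7 = 0x1
ver:25 @ bit 3 → (0x9f825c01>>3)&0x1ffffff = 0x1f04b80  ←
cnt:4 @ bit 28 → (0x9f825c01>>28)&0xf = 0x9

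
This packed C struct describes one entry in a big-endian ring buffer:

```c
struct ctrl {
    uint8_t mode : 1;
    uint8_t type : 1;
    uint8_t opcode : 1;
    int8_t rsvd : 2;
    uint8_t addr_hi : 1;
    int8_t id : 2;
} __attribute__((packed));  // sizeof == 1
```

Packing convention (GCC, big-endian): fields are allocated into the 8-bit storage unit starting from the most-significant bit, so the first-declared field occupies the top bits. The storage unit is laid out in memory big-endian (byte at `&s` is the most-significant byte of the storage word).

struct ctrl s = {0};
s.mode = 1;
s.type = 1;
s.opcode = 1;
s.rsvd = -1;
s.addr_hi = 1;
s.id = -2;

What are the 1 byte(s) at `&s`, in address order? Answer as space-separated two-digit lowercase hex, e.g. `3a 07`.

fe

mode:1 = 1 → 0x1 << 7 → word 0x80
type:1 = 1 → 0x1 << 6 → word 0xc0
opcode:1 = 1 → 0x1 << 5 → word 0xe0
rsvd:2 = -1 → 0x3 << 3 → word 0xf8
addr_hi:1 = 1 → 0x1 << 2 → word 0xfc
id:2 = -2 → 0x2 << 0 → word 0xfe
word = 0xfe → big-endian bytes:
  [0]=0xfe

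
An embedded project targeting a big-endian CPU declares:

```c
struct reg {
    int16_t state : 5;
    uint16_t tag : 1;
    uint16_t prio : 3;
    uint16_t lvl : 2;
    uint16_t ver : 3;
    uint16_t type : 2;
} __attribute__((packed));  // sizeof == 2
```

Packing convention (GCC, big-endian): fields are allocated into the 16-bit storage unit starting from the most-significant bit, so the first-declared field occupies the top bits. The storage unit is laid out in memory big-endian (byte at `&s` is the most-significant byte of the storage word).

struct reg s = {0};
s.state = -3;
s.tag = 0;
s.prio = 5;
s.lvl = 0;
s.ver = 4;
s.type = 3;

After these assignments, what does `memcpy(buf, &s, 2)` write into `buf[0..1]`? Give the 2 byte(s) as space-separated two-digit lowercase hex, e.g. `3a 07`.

state (5b) val=-3 bits=0x1d at bit 11: 0xe800
tag (1b) val=0 bits=0x0 at bit 10: 0xe800
prio (3b) val=5 bits=0x5 at bit 7: 0xea80
lvl (2b) val=0 bits=0x0 at bit 5: 0xea80
ver (3b) val=4 bits=0x4 at bit 2: 0xea90
type (2b) val=3 bits=0x3 at bit 0: 0xea93
word = 0xea93 → big-endian bytes:
  [0]=0xea  [1]=0x93

ea 93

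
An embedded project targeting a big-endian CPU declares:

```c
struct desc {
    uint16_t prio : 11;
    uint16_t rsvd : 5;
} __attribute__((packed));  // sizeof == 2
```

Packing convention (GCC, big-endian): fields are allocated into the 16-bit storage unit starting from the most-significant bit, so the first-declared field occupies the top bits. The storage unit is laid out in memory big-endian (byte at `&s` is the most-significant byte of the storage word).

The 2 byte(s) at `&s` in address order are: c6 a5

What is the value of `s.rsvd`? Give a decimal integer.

5

[0]=0xc6 [1]=0xa5 (big-endian) → word 0xc6a5
prio [5+:11] = (word>>5) & 0x7ff = 1589
rsvd [0+:5] = (word>>0) & 0x1f = 5  ←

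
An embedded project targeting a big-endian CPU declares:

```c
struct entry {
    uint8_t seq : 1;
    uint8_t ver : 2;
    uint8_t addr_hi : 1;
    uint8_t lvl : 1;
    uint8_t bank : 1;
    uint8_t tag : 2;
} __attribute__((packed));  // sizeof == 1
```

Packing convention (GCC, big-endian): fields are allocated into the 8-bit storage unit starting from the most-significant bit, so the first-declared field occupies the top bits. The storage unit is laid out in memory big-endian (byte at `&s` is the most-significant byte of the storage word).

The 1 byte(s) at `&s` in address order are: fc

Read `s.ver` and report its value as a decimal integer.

[0]=0xfc (big-endian) → word 0xfc
seq [7+:1] = (word>>7) & 0x1 = 1
ver [5+:2] = (word>>5) & 0x3 = 3  ←
addr_hi [4+:1] = (word>>4) & 0x1 = 1
lvl [3+:1] = (word>>3) & 0x1 = 1
bank [2+:1] = (word>>2) & 0x1 = 1
tag [0+:2] = (word>>0) & 0x3 = 0

3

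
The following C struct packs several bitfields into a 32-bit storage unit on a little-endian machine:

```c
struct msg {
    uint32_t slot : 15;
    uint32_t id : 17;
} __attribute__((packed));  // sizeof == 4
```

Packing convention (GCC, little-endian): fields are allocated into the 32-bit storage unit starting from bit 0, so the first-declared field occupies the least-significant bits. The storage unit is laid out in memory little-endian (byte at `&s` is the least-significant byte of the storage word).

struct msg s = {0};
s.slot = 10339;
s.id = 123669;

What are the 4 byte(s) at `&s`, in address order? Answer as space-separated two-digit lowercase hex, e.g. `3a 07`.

63 a8 8a f1

[0+:15] slot=10339 & 0x7fff = 0x2863; word=0x00002863
[15+:17] id=123669 & 0x1ffff = 0x1e315; word=0xf18aa863
word = 0xf18aa863 → little-endian bytes:
  [0]=0x63  [1]=0xa8  [2]=0x8a  [3]=0xf1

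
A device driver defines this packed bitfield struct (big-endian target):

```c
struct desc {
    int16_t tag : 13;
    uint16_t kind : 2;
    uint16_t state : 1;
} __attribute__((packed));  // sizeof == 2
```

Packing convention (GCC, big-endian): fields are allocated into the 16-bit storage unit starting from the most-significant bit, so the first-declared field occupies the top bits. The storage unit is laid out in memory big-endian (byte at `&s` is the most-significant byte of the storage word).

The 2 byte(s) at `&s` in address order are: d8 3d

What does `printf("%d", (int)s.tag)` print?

-1273

[0]=0xd8 [1]=0x3d (big-endian) → word 0xd83d
tag [3+:13] = (word>>3) & 0x1fff = 6919  ←
kind [1+:2] = (word>>1) & 0x3 = 2
state [0+:1] = (word>>0) & 0x1 = 1
tag signed 13b, MSB=1: 6919 - 8192 = -1273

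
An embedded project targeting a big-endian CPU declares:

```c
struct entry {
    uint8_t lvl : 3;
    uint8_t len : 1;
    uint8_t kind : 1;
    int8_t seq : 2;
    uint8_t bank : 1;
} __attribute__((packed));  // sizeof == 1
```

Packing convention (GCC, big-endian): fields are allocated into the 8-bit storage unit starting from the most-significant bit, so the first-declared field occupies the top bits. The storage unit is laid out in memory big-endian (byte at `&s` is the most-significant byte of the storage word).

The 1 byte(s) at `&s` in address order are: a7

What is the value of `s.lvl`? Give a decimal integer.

[0]=0xa7 (big-endian) → word 0xa7
lvl:3 @ bit 5 → (0xa7>>5)&0x7 = 0x5  ←
len:1 @ bit 4 → (0xa7>>4)&0x1 = 0x0
kind:1 @ bit 3 → (0xa7>>3)&0x1 = 0x0
seq:2 @ bit 1 → (0xa7>>1)&0x3 = 0x3
bank:1 @ bit 0 → (0xa7>>0)&0x1 = 0x1

5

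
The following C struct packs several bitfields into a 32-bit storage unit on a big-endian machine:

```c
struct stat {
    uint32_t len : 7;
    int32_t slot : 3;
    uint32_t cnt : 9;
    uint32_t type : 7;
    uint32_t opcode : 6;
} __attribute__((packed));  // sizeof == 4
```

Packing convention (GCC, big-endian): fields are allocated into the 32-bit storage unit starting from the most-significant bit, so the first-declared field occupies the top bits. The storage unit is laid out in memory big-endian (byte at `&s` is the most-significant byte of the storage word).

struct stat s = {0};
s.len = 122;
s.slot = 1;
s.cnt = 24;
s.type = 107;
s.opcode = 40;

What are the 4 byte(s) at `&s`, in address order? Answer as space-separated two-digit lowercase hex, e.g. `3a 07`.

f4 43 1a e8

len:7 = 122 → 0x7a << 25 → word 0xf4000000
slot:3 = 1 → 0x1 << 22 → word 0xf4400000
cnt:9 = 24 → 0x18 << 13 → word 0xf4430000
type:7 = 107 → 0x6b << 6 → word 0xf4431ac0
opcode:6 = 40 → 0x28 << 0 → word 0xf4431ae8
word = 0xf4431ae8 → big-endian bytes:
  [0]=0xf4  [1]=0x43  [2]=0x1a  [3]=0xe8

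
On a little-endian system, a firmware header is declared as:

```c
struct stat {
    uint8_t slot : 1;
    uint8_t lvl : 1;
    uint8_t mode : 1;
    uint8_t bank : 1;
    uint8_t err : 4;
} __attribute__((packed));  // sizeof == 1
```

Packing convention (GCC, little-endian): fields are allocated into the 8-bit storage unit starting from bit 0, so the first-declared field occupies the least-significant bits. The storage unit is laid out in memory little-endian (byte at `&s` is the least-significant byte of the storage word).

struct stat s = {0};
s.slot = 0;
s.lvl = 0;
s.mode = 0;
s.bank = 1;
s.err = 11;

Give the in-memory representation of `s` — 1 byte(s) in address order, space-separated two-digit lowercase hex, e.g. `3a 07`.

b8

slot:1 = 0 → 0x0 << 0 → word 0x00
lvl:1 = 0 → 0x0 << 1 → word 0x00
mode:1 = 0 → 0x0 << 2 → word 0x00
bank:1 = 1 → 0x1 << 3 → word 0x08
err:4 = 11 → 0xb << 4 → word 0xb8
word = 0xb8 → little-endian bytes:
  [0]=0xb8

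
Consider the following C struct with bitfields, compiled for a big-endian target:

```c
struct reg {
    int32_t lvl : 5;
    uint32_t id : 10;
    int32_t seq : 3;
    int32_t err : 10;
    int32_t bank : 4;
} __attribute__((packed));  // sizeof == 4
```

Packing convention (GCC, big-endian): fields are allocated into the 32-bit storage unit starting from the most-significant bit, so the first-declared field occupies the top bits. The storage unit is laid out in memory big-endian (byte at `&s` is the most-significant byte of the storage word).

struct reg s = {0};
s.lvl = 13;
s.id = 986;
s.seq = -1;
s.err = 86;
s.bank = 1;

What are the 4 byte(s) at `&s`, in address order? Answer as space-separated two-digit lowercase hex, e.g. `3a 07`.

6f b5 c5 61

lvl:5 = 13 → 0xd << 27 → word 0x68000000
id:10 = 986 → 0x3da << 17 → word 0x6fb40000
seq:3 = -1 → 0x7 << 14 → word 0x6fb5c000
err:10 = 86 → 0x56 << 4 → word 0x6fb5c560
bank:4 = 1 → 0x1 << 0 → word 0x6fb5c561
word = 0x6fb5c561 → big-endian bytes:
  [0]=0x6f  [1]=0xb5  [2]=0xc5  [3]=0x61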